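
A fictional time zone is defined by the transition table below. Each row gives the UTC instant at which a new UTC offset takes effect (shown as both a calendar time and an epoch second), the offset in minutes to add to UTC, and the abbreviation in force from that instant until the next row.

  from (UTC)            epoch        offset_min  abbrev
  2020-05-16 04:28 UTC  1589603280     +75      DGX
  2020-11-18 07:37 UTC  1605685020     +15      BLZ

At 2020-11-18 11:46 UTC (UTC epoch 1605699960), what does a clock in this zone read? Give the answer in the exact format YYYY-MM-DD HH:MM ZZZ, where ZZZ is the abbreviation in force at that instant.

2020-11-18 12:01 BLZ

Query: 2020-11-18 11:46 UTC
Rule 2/2 (BLZ, +00:15): 2020-11-18 07:37 UTC ≤ query < +∞
11·60 + 46 + 15 = 721 min
721 = 0·1440 + 721; 721 = 12·60 + 1 → 12:01, same day
→ 2020-11-18 12:01 BLZ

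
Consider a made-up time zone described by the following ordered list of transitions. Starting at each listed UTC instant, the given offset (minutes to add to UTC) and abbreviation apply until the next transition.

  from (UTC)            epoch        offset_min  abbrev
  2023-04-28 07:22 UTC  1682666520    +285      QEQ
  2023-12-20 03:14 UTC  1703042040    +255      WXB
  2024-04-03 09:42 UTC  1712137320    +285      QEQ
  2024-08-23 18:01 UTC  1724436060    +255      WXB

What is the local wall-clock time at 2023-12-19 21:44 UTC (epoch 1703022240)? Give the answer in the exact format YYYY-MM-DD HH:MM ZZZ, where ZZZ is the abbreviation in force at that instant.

Query: 2023-12-19 21:44 UTC
Rule 1/4 (QEQ, +04:45): 2023-04-28 07:22 UTC ≤ query < 2023-12-20 03:14 UTC
21·60 + 44 + 285 = 1589 min
1589 = 1·1440 + 149; 149 = 2·60 + 29 → 02:29, 2023-12-19 + 1 day = 2023-12-20
→ 2023-12-20 02:29 QEQ

2023-12-20 02:29 QEQ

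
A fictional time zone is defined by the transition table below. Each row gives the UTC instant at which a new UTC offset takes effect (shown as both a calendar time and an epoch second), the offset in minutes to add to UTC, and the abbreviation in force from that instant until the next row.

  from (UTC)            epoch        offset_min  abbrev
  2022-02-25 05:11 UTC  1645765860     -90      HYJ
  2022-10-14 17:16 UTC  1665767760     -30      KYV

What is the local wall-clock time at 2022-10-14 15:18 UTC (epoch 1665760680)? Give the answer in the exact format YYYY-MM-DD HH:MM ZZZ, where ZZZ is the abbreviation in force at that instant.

2022-10-14 13:48 HYJ

Query: 2022-10-14 15:18 UTC
Rule 1/2 (HYJ, -01:30): 2022-02-25 05:11 UTC ≤ query < 2022-10-14 17:16 UTC
15·60 + 18 - 90 = 828 min
828 = 0·1440 + 828; 828 = 13·60 + 48 → 13:48, same day
→ 2022-10-14 13:48 HYJ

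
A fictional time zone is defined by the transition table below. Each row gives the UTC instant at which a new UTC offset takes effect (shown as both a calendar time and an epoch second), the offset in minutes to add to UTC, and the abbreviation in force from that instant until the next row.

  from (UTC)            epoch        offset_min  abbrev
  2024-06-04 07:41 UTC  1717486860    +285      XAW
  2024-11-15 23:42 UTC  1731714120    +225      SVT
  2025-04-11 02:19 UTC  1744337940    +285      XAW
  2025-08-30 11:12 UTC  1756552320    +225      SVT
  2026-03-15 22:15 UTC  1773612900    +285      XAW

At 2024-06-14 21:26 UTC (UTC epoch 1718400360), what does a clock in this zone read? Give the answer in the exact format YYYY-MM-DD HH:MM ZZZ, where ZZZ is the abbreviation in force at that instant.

Query: 2024-06-14 21:26 UTC
Rule 1/5 (XAW, +04:45): 2024-06-04 07:41 UTC ≤ query < 2024-11-15 23:42 UTC
21·60 + 26 + 285 = 1571 min
1571 = 1·1440 + 131; 131 = 2·60 + 11 → 02:11, 2024-06-14 + 1 day = 2024-06-15
→ 2024-06-15 02:11 XAW

2024-06-15 02:11 XAW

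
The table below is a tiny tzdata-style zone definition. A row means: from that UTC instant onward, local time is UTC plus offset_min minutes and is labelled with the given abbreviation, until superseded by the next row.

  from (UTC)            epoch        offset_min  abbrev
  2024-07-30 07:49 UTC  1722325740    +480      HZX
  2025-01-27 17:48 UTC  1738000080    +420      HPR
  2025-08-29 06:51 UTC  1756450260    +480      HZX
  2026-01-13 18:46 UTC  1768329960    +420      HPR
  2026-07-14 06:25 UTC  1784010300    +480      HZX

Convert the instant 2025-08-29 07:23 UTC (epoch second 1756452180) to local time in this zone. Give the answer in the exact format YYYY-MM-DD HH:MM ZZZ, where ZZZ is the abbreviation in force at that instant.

2025-08-29 15:23 HZX

Query: 2025-08-29 07:23 UTC
Rule 3/5 (HZX, +08:00): 2025-08-29 06:51 UTC ≤ query < 2026-01-13 18:46 UTC
7·60 + 23 + 480 = 923 min
923 = 0·1440 + 923; 923 = 15·60 + 23 → 15:23, same day
→ 2025-08-29 15:23 HZX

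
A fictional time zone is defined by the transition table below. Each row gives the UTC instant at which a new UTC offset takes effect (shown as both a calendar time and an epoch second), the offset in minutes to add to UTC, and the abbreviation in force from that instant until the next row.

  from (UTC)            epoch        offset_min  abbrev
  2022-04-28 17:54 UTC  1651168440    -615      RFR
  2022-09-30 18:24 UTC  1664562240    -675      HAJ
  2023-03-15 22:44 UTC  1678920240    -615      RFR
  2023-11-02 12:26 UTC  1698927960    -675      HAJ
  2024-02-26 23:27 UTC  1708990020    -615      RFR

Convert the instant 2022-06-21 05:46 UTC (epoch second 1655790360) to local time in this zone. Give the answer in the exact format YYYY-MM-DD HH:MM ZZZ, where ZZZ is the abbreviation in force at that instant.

2022-06-20 19:31 RFR

Query: 2022-06-21 05:46 UTC
Rule 1/5 (RFR, -10:15): 2022-04-28 17:54 UTC ≤ query < 2022-09-30 18:24 UTC
5·60 + 46 - 615 = -269 min
-269 = -1·1440 + 1171; 1171 = 19·60 + 31 → 19:31, 2022-06-21 - 1 day = 2022-06-20
→ 2022-06-20 19:31 RFR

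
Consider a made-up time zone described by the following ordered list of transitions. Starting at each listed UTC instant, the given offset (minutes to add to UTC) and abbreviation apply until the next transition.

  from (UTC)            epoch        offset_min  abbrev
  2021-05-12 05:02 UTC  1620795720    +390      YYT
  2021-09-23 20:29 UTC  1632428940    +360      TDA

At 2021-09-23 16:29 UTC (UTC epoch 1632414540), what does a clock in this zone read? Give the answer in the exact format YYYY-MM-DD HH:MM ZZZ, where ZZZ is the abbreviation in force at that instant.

2021-09-23 22:59 YYT

Query: 2021-09-23 16:29 UTC
Rule 1/2 (YYT, +06:30): 2021-05-12 05:02 UTC ≤ query < 2021-09-23 20:29 UTC
16·60 + 29 + 390 = 1379 min
1379 = 0·1440 + 1379; 1379 = 22·60 + 59 → 22:59, same day
→ 2021-09-23 22:59 YYT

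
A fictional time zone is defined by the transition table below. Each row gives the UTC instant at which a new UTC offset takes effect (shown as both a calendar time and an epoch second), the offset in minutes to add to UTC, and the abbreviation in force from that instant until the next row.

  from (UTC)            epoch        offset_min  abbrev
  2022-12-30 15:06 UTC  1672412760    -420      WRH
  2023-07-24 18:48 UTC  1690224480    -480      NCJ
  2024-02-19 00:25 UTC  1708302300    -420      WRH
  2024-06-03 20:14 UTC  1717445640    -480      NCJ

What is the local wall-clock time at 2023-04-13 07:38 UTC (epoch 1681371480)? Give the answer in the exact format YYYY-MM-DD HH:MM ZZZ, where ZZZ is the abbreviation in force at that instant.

Query: 2023-04-13 07:38 UTC
Rule 1/4 (WRH, -07:00): 2022-12-30 15:06 UTC ≤ query < 2023-07-24 18:48 UTC
7·60 + 38 - 420 = 38 min
38 = 0·1440 + 38; 38 = 0·60 + 38 → 00:38, same day
→ 2023-04-13 00:38 WRH

2023-04-13 00:38 WRH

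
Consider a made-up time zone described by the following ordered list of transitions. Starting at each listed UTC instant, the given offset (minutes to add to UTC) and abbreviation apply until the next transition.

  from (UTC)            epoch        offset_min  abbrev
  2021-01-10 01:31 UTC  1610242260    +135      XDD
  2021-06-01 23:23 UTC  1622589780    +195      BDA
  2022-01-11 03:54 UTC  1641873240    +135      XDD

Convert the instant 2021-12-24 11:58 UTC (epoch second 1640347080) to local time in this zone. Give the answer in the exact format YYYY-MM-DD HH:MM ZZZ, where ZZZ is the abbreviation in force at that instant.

Query: 2021-12-24 11:58 UTC
Rule 2/3 (BDA, +03:15): 2021-06-01 23:23 UTC ≤ query < 2022-01-11 03:54 UTC
11·60 + 58 + 195 = 913 min
913 = 0·1440 + 913; 913 = 15·60 + 13 → 15:13, same day
→ 2021-12-24 15:13 BDA

2021-12-24 15:13 BDA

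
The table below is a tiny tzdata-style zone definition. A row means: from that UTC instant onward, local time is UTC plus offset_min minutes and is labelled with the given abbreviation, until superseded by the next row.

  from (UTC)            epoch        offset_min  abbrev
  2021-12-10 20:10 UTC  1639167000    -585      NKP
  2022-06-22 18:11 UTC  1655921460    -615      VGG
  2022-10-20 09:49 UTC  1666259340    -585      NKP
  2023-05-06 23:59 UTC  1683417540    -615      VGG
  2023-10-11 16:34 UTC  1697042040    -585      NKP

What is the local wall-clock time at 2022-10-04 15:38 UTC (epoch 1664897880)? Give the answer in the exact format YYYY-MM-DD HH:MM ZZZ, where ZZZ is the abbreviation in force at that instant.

2022-10-04 05:23 VGG

Query: 2022-10-04 15:38 UTC
Rule 2/5 (VGG, -10:15): 2022-06-22 18:11 UTC ≤ query < 2022-10-20 09:49 UTC
15·60 + 38 - 615 = 323 min
323 = 0·1440 + 323; 323 = 5·60 + 23 → 05:23, same day
→ 2022-10-04 05:23 VGG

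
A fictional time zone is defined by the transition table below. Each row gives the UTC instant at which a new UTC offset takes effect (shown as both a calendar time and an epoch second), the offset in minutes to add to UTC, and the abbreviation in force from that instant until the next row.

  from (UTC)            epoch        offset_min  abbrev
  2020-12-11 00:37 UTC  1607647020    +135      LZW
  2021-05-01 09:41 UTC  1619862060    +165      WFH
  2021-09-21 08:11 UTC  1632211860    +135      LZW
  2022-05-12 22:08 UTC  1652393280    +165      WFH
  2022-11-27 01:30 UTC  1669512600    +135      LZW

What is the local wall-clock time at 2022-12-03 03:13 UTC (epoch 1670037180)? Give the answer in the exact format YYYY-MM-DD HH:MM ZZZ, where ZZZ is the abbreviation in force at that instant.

Query: 2022-12-03 03:13 UTC
Rule 5/5 (LZW, +02:15): 2022-11-27 01:30 UTC ≤ query < +∞
3·60 + 13 + 135 = 328 min
328 = 0·1440 + 328; 328 = 5·60 + 28 → 05:28, same day
→ 2022-12-03 05:28 LZW

2022-12-03 05:28 LZW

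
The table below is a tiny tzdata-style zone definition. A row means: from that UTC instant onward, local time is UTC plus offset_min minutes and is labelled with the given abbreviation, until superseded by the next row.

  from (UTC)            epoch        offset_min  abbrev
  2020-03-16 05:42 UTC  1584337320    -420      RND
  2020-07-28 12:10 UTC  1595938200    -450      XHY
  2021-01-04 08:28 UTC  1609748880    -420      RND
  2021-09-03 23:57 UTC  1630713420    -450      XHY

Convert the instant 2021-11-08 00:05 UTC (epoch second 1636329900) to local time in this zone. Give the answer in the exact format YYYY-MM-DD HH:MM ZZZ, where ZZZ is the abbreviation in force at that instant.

Query: 2021-11-08 00:05 UTC
Rule 4/4 (XHY, -07:30): 2021-09-03 23:57 UTC ≤ query < +∞
0·60 + 5 - 450 = -445 min
-445 = -1·1440 + 995; 995 = 16·60 + 35 → 16:35, 2021-11-08 - 1 day = 2021-11-07
→ 2021-11-07 16:35 XHY

2021-11-07 16:35 XHY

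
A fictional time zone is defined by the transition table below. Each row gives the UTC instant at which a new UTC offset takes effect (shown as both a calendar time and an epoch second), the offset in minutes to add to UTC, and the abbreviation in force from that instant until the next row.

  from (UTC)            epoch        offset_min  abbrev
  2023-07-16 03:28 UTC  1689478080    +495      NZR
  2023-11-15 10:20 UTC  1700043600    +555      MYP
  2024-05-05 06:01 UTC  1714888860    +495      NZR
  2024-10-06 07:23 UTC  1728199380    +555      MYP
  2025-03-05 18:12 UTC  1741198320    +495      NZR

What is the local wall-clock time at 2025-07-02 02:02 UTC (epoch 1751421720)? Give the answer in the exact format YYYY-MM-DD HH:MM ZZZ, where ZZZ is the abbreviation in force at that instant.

Query: 2025-07-02 02:02 UTC
Rule 5/5 (NZR, +08:15): 2025-03-05 18:12 UTC ≤ query < +∞
2·60 + 2 + 495 = 617 min
617 = 0·1440 + 617; 617 = 10·60 + 17 → 10:17, same day
→ 2025-07-02 10:17 NZR

2025-07-02 10:17 NZR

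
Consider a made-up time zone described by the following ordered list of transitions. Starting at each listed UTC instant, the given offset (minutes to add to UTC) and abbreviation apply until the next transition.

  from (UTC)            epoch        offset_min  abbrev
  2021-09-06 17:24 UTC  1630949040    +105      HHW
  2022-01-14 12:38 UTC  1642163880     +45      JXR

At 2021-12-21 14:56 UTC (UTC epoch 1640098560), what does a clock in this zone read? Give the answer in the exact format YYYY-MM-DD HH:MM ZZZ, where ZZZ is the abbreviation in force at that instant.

Query: 2021-12-21 14:56 UTC
Rule 1/2 (HHW, +01:45): 2021-09-06 17:24 UTC ≤ query < 2022-01-14 12:38 UTC
14·60 + 56 + 105 = 1001 min
1001 = 0·1440 + 1001; 1001 = 16·60 + 41 → 16:41, same day
→ 2021-12-21 16:41 HHW

2021-12-21 16:41 HHW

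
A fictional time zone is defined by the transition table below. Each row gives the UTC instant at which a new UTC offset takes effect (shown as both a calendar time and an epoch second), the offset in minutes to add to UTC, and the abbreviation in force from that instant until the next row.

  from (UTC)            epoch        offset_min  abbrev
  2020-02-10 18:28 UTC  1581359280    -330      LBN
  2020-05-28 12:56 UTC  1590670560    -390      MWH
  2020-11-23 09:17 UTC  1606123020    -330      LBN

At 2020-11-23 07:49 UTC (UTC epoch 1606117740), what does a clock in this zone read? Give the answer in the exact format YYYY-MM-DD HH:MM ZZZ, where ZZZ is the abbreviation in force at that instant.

2020-11-23 01:19 MWH

Query: 2020-11-23 07:49 UTC
Rule 2/3 (MWH, -06:30): 2020-05-28 12:56 UTC ≤ query < 2020-11-23 09:17 UTC
7·60 + 49 - 390 = 79 min
79 = 0·1440 + 79; 79 = 1·60 + 19 → 01:19, same day
→ 2020-11-23 01:19 MWH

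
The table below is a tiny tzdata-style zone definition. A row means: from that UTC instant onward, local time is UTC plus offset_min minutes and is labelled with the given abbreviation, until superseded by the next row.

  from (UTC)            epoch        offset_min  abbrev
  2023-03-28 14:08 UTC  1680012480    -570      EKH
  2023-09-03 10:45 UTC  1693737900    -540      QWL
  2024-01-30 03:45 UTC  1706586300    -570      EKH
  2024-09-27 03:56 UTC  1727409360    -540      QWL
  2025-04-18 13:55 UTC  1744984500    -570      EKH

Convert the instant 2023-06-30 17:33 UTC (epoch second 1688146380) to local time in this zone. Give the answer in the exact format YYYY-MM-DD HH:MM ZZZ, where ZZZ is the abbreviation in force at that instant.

2023-06-30 08:03 EKH

Query: 2023-06-30 17:33 UTC
Rule 1/5 (EKH, -09:30): 2023-03-28 14:08 UTC ≤ query < 2023-09-03 10:45 UTC
17·60 + 33 - 570 = 483 min
483 = 0·1440 + 483; 483 = 8·60 + 3 → 08:03, same day
→ 2023-06-30 08:03 EKH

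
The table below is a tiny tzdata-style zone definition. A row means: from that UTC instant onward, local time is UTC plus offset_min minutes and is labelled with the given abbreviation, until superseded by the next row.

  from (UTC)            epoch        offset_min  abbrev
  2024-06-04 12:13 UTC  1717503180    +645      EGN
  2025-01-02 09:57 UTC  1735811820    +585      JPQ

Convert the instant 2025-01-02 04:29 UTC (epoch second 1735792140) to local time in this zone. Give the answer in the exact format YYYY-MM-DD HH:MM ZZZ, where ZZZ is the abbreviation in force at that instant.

2025-01-02 15:14 EGN

Query: 2025-01-02 04:29 UTC
Rule 1/2 (EGN, +10:45): 2024-06-04 12:13 UTC ≤ query < 2025-01-02 09:57 UTC
4·60 + 29 + 645 = 914 min
914 = 0·1440 + 914; 914 = 15·60 + 14 → 15:14, same day
→ 2025-01-02 15:14 EGN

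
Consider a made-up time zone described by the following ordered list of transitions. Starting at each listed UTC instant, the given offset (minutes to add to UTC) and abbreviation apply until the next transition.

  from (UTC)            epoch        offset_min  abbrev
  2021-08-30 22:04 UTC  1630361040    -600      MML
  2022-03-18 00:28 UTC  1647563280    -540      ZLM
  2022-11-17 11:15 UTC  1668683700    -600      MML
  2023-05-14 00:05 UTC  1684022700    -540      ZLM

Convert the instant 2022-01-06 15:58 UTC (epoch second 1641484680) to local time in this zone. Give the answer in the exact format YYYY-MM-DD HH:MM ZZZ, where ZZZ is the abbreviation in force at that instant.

2022-01-06 05:58 MML

Query: 2022-01-06 15:58 UTC
Rule 1/4 (MML, -10:00): 2021-08-30 22:04 UTC ≤ query < 2022-03-18 00:28 UTC
15·60 + 58 - 600 = 358 min
358 = 0·1440 + 358; 358 = 5·60 + 58 → 05:58, same day
→ 2022-01-06 05:58 MML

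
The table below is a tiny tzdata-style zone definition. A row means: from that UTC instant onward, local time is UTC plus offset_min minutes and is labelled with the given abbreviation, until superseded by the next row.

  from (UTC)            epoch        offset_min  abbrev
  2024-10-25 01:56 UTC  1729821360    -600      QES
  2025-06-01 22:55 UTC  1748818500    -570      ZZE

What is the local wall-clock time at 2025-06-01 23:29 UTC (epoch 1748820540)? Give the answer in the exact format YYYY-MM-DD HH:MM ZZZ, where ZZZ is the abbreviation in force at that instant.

Query: 2025-06-01 23:29 UTC
Rule 2/2 (ZZE, -09:30): 2025-06-01 22:55 UTC ≤ query < +∞
23·60 + 29 - 570 = 839 min
839 = 0·1440 + 839; 839 = 13·60 + 59 → 13:59, same day
→ 2025-06-01 13:59 ZZE

2025-06-01 13:59 ZZE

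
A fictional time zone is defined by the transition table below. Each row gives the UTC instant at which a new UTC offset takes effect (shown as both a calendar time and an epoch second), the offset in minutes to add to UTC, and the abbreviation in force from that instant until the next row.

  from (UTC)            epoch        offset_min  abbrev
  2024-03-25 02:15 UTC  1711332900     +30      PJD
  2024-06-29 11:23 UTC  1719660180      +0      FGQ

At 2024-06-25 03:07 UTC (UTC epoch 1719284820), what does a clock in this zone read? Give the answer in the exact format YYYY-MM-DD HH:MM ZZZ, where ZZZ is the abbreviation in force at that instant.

Query: 2024-06-25 03:07 UTC
Rule 1/2 (PJD, +00:30): 2024-03-25 02:15 UTC ≤ query < 2024-06-29 11:23 UTC
3·60 + 7 + 30 = 217 min
217 = 0·1440 + 217; 217 = 3·60 + 37 → 03:37, same day
→ 2024-06-25 03:37 PJD

2024-06-25 03:37 PJD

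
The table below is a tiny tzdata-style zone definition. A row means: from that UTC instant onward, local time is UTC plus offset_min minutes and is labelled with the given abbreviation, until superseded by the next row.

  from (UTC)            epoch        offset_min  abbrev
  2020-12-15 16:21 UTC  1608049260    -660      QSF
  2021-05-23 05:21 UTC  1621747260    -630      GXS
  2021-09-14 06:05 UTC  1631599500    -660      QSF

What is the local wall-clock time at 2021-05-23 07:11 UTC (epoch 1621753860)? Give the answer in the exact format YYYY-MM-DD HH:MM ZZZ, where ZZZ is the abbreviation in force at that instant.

Query: 2021-05-23 07:11 UTC
Rule 2/3 (GXS, -10:30): 2021-05-23 05:21 UTC ≤ query < 2021-09-14 06:05 UTC
7·60 + 11 - 630 = -199 min
-199 = -1·1440 + 1241; 1241 = 20·60 + 41 → 20:41, 2021-05-23 - 1 day = 2021-05-22
→ 2021-05-22 20:41 GXS

2021-05-22 20:41 GXS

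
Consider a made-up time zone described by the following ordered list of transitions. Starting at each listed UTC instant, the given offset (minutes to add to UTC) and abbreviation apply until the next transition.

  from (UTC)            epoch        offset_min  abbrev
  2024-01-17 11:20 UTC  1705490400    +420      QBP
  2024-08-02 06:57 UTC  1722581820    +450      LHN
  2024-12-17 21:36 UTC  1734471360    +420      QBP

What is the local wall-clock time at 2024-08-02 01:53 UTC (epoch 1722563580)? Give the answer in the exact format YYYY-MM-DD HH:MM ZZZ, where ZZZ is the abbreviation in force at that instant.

Query: 2024-08-02 01:53 UTC
Rule 1/3 (QBP, +07:00): 2024-01-17 11:20 UTC ≤ query < 2024-08-02 06:57 UTC
1·60 + 53 + 420 = 533 min
533 = 0·1440 + 533; 533 = 8·60 + 53 → 08:53, same day
→ 2024-08-02 08:53 QBP

2024-08-02 08:53 QBP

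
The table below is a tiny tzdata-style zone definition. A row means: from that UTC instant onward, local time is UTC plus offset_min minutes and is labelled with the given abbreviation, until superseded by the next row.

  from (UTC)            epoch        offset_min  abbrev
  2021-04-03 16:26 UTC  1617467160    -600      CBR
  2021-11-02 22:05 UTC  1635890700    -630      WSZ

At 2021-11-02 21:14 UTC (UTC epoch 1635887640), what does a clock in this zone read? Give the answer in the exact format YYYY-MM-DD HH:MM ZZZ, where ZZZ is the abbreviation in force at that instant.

Query: 2021-11-02 21:14 UTC
Rule 1/2 (CBR, -10:00): 2021-04-03 16:26 UTC ≤ query < 2021-11-02 22:05 UTC
21·60 + 14 - 600 = 674 min
674 = 0·1440 + 674; 674 = 11·60 + 14 → 11:14, same day
→ 2021-11-02 11:14 CBR

2021-11-02 11:14 CBR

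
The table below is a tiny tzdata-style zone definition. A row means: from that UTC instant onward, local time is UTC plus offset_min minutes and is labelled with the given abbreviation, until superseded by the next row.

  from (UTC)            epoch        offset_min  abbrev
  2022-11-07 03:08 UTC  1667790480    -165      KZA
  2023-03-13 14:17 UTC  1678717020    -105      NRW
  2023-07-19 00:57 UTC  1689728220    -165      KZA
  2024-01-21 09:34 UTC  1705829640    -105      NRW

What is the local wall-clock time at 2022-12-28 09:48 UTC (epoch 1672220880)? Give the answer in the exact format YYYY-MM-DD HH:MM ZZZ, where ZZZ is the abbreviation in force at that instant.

Query: 2022-12-28 09:48 UTC
Rule 1/4 (KZA, -02:45): 2022-11-07 03:08 UTC ≤ query < 2023-03-13 14:17 UTC
9·60 + 48 - 165 = 423 min
423 = 0·1440 + 423; 423 = 7·60 + 3 → 07:03, same day
→ 2022-12-28 07:03 KZA

2022-12-28 07:03 KZA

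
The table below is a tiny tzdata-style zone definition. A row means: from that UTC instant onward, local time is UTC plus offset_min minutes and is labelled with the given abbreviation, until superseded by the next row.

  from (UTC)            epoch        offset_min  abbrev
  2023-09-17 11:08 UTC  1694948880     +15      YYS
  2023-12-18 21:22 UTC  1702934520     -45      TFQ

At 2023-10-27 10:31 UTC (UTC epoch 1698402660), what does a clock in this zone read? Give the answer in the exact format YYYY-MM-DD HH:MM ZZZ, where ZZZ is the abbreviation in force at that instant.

Query: 2023-10-27 10:31 UTC
Rule 1/2 (YYS, +00:15): 2023-09-17 11:08 UTC ≤ query < 2023-12-18 21:22 UTC
10·60 + 31 + 15 = 646 min
646 = 0·1440 + 646; 646 = 10·60 + 46 → 10:46, same day
→ 2023-10-27 10:46 YYS

2023-10-27 10:46 YYS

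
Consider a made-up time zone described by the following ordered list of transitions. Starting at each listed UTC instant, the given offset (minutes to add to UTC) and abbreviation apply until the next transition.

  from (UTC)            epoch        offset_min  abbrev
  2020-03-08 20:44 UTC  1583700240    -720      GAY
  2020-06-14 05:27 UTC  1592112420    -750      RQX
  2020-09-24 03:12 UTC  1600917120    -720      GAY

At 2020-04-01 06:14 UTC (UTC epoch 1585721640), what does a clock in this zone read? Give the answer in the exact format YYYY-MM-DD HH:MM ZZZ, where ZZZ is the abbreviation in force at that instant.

Query: 2020-04-01 06:14 UTC
Rule 1/3 (GAY, -12:00): 2020-03-08 20:44 UTC ≤ query < 2020-06-14 05:27 UTC
6·60 + 14 - 720 = -346 min
-346 = -1·1440 + 1094; 1094 = 18·60 + 14 → 18:14, 2020-04-01 - 1 day = 2020-03-31
→ 2020-03-31 18:14 GAY

2020-03-31 18:14 GAY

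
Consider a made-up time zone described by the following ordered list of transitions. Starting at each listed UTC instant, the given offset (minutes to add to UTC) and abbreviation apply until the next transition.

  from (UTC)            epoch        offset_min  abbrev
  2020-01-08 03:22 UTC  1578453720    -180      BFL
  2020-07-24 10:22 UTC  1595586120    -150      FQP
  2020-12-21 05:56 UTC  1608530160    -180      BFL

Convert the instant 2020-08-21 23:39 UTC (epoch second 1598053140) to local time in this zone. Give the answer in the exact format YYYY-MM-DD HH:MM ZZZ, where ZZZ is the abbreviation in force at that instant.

2020-08-21 21:09 FQP

Query: 2020-08-21 23:39 UTC
Rule 2/3 (FQP, -02:30): 2020-07-24 10:22 UTC ≤ query < 2020-12-21 05:56 UTC
23·60 + 39 - 150 = 1269 min
1269 = 0·1440 + 1269; 1269 = 21·60 + 9 → 21:09, same day
→ 2020-08-21 21:09 FQP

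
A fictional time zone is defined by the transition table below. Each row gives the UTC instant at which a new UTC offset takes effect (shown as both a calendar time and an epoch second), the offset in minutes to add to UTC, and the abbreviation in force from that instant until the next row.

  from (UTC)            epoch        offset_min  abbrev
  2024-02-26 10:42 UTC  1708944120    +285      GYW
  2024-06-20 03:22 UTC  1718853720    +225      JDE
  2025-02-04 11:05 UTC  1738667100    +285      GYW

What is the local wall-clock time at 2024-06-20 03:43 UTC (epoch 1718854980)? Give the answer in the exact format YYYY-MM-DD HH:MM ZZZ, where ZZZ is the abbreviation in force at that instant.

2024-06-20 07:28 JDE

Query: 2024-06-20 03:43 UTC
Rule 2/3 (JDE, +03:45): 2024-06-20 03:22 UTC ≤ query < 2025-02-04 11:05 UTC
3·60 + 43 + 225 = 448 min
448 = 0·1440 + 448; 448 = 7·60 + 28 → 07:28, same day
→ 2024-06-20 07:28 JDE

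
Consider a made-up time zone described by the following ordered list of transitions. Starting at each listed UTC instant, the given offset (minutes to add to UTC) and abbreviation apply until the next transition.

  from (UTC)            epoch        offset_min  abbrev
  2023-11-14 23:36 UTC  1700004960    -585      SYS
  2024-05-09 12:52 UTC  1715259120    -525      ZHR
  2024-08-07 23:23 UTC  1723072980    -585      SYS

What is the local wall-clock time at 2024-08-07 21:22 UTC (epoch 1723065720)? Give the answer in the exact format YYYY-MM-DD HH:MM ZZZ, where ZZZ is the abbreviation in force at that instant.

Query: 2024-08-07 21:22 UTC
Rule 2/3 (ZHR, -08:45): 2024-05-09 12:52 UTC ≤ query < 2024-08-07 23:23 UTC
21·60 + 22 - 525 = 757 min
757 = 0·1440 + 757; 757 = 12·60 + 37 → 12:37, same day
→ 2024-08-07 12:37 ZHR

2024-08-07 12:37 ZHR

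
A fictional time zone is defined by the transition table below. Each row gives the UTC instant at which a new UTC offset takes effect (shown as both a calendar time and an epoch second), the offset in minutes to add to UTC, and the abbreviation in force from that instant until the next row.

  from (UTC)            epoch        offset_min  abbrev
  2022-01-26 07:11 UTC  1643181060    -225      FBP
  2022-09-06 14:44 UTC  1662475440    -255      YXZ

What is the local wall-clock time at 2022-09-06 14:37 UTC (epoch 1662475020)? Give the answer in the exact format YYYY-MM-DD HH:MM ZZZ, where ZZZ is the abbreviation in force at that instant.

Query: 2022-09-06 14:37 UTC
Rule 1/2 (FBP, -03:45): 2022-01-26 07:11 UTC ≤ query < 2022-09-06 14:44 UTC
14·60 + 37 - 225 = 652 min
652 = 0·1440 + 652; 652 = 10·60 + 52 → 10:52, same day
→ 2022-09-06 10:52 FBP

2022-09-06 10:52 FBP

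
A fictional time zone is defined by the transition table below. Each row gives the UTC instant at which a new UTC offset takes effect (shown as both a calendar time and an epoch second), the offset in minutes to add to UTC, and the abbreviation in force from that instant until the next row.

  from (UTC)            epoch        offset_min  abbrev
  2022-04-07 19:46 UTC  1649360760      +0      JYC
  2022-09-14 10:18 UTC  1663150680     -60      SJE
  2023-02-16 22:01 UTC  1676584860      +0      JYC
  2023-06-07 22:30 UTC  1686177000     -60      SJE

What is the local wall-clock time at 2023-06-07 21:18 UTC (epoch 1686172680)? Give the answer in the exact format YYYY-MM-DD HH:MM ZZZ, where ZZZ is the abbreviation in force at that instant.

Query: 2023-06-07 21:18 UTC
Rule 3/4 (JYC, +00:00): 2023-02-16 22:01 UTC ≤ query < 2023-06-07 22:30 UTC
21·60 + 18 + 0 = 1278 min
1278 = 0·1440 + 1278; 1278 = 21·60 + 18 → 21:18, same day
→ 2023-06-07 21:18 JYC

2023-06-07 21:18 JYC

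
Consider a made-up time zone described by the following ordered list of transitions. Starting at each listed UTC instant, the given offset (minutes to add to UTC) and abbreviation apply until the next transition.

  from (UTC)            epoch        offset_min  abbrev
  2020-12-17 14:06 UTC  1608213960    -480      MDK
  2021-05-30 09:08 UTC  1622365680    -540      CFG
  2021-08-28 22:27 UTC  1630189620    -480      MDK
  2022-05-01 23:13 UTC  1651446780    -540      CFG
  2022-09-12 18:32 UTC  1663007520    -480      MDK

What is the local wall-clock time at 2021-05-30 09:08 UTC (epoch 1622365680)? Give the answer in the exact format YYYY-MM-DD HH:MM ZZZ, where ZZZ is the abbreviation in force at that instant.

Query: 2021-05-30 09:08 UTC
Rule 2/5 (CFG, -09:00): 2021-05-30 09:08 UTC ≤ query < 2021-08-28 22:27 UTC
9·60 + 8 - 540 = 8 min
8 = 0·1440 + 8; 8 = 0·60 + 8 → 00:08, same day
→ 2021-05-30 00:08 CFG

2021-05-30 00:08 CFG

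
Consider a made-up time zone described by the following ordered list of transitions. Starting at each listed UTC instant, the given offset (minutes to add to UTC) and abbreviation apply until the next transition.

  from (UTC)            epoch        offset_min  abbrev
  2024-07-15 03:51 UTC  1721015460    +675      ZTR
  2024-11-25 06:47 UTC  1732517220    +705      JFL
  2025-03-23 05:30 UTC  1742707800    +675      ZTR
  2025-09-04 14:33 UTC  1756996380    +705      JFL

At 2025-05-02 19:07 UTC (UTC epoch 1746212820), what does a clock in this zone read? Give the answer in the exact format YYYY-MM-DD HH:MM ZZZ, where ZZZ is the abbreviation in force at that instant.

2025-05-03 06:22 ZTR

Query: 2025-05-02 19:07 UTC
Rule 3/4 (ZTR, +11:15): 2025-03-23 05:30 UTC ≤ query < 2025-09-04 14:33 UTC
19·60 + 7 + 675 = 1822 min
1822 = 1·1440 + 382; 382 = 6·60 + 22 → 06:22, 2025-05-02 + 1 day = 2025-05-03
→ 2025-05-03 06:22 ZTR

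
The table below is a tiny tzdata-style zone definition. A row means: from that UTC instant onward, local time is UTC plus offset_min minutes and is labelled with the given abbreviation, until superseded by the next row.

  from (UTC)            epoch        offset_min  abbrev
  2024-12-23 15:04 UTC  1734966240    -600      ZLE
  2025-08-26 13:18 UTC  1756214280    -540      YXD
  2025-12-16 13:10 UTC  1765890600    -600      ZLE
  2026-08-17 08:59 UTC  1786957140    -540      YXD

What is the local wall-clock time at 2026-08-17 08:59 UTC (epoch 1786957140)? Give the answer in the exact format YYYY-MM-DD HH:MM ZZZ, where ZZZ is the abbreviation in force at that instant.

Query: 2026-08-17 08:59 UTC
Rule 4/4 (YXD, -09:00): 2026-08-17 08:59 UTC ≤ query < +∞
8·60 + 59 - 540 = -1 min
-1 = -1·1440 + 1439; 1439 = 23·60 + 59 → 23:59, 2026-08-17 - 1 day = 2026-08-16
→ 2026-08-16 23:59 YXD

2026-08-16 23:59 YXD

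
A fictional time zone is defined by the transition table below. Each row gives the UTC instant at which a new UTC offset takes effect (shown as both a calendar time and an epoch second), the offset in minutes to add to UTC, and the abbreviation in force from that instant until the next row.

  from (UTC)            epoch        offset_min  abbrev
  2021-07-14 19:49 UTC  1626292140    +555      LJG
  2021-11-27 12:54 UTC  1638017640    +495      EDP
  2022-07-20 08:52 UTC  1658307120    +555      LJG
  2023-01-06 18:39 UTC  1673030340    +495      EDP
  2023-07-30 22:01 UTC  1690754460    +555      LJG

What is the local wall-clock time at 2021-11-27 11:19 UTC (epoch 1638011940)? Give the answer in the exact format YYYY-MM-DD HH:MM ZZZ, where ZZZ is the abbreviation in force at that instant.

2021-11-27 20:34 LJG

Query: 2021-11-27 11:19 UTC
Rule 1/5 (LJG, +09:15): 2021-07-14 19:49 UTC ≤ query < 2021-11-27 12:54 UTC
11·60 + 19 + 555 = 1234 min
1234 = 0·1440 + 1234; 1234 = 20·60 + 34 → 20:34, same day
→ 2021-11-27 20:34 LJG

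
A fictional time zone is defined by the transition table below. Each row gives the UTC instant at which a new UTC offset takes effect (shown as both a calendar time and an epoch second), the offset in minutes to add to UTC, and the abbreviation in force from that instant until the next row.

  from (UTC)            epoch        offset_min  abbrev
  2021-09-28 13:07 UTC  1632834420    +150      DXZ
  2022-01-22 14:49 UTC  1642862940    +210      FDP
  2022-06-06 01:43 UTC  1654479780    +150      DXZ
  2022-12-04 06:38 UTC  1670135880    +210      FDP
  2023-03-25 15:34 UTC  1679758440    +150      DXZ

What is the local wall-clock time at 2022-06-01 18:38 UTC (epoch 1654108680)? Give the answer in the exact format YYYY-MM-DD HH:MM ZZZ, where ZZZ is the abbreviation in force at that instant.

Query: 2022-06-01 18:38 UTC
Rule 2/5 (FDP, +03:30): 2022-01-22 14:49 UTC ≤ query < 2022-06-06 01:43 UTC
18·60 + 38 + 210 = 1328 min
1328 = 0·1440 + 1328; 1328 = 22·60 + 8 → 22:08, same day
→ 2022-06-01 22:08 FDP

2022-06-01 22:08 FDP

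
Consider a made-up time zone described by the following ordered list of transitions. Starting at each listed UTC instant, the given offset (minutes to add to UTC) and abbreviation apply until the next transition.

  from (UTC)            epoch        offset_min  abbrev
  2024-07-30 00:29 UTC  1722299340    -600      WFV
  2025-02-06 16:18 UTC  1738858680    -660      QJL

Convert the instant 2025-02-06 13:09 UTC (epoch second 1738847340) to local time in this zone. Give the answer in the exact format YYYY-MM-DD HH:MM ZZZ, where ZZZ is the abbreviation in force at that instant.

Query: 2025-02-06 13:09 UTC
Rule 1/2 (WFV, -10:00): 2024-07-30 00:29 UTC ≤ query < 2025-02-06 16:18 UTC
13·60 + 9 - 600 = 189 min
189 = 0·1440 + 189; 189 = 3·60 + 9 → 03:09, same day
→ 2025-02-06 03:09 WFV

2025-02-06 03:09 WFV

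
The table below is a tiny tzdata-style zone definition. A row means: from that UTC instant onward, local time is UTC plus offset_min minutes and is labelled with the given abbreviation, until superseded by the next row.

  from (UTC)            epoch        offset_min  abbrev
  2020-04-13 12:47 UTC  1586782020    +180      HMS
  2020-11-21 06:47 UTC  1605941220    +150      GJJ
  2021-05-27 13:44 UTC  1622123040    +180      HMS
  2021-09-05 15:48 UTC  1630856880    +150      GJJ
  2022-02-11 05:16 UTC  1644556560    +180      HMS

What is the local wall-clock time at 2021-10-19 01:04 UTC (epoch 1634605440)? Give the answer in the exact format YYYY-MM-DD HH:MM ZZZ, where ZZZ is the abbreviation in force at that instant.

2021-10-19 03:34 GJJ

Query: 2021-10-19 01:04 UTC
Rule 4/5 (GJJ, +02:30): 2021-09-05 15:48 UTC ≤ query < 2022-02-11 05:16 UTC
1·60 + 4 + 150 = 214 min
214 = 0·1440 + 214; 214 = 3·60 + 34 → 03:34, same day
→ 2021-10-19 03:34 GJJ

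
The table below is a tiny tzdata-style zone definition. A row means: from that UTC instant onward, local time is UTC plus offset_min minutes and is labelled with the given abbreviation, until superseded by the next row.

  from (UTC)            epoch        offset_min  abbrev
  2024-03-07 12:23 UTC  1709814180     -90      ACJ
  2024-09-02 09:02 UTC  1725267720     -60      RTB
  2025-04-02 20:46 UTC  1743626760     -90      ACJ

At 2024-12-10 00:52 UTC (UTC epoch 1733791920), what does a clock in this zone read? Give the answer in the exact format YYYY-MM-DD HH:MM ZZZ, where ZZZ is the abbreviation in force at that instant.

2024-12-09 23:52 RTB

Query: 2024-12-10 00:52 UTC
Rule 2/3 (RTB, -01:00): 2024-09-02 09:02 UTC ≤ query < 2025-04-02 20:46 UTC
0·60 + 52 - 60 = -8 min
-8 = -1·1440 + 1432; 1432 = 23·60 + 52 → 23:52, 2024-12-10 - 1 day = 2024-12-09
→ 2024-12-09 23:52 RTB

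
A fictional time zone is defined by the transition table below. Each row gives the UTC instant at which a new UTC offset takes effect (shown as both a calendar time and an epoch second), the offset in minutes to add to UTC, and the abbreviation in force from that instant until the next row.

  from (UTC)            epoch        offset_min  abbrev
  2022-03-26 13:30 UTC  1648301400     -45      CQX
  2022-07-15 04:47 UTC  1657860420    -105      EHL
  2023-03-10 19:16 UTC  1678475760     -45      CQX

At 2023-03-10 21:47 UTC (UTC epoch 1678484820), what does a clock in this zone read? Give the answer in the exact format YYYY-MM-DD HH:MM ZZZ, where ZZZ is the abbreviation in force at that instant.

2023-03-10 21:02 CQX

Query: 2023-03-10 21:47 UTC
Rule 3/3 (CQX, -00:45): 2023-03-10 19:16 UTC ≤ query < +∞
21·60 + 47 - 45 = 1262 min
1262 = 0·1440 + 1262; 1262 = 21·60 + 2 → 21:02, same day
→ 2023-03-10 21:02 CQX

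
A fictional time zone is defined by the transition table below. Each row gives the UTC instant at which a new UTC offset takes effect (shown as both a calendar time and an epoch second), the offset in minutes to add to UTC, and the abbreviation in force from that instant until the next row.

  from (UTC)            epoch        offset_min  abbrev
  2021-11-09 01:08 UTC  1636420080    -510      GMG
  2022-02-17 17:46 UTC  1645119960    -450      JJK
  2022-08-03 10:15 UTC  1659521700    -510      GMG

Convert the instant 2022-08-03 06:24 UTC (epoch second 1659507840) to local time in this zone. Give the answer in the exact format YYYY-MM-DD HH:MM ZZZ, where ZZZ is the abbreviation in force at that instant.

Query: 2022-08-03 06:24 UTC
Rule 2/3 (JJK, -07:30): 2022-02-17 17:46 UTC ≤ query < 2022-08-03 10:15 UTC
6·60 + 24 - 450 = -66 min
-66 = -1·1440 + 1374; 1374 = 22·60 + 54 → 22:54, 2022-08-03 - 1 day = 2022-08-02
→ 2022-08-02 22:54 JJK

2022-08-02 22:54 JJK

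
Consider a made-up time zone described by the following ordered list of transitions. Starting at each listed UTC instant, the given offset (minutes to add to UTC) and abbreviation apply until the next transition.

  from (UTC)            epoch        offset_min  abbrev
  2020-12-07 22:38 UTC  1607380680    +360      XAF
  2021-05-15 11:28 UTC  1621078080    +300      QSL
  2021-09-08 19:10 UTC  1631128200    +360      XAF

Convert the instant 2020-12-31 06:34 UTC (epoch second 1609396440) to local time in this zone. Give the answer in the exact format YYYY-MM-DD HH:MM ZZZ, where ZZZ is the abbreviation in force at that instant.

2020-12-31 12:34 XAF

Query: 2020-12-31 06:34 UTC
Rule 1/3 (XAF, +06:00): 2020-12-07 22:38 UTC ≤ query < 2021-05-15 11:28 UTC
6·60 + 34 + 360 = 754 min
754 = 0·1440 + 754; 754 = 12·60 + 34 → 12:34, same day
→ 2020-12-31 12:34 XAF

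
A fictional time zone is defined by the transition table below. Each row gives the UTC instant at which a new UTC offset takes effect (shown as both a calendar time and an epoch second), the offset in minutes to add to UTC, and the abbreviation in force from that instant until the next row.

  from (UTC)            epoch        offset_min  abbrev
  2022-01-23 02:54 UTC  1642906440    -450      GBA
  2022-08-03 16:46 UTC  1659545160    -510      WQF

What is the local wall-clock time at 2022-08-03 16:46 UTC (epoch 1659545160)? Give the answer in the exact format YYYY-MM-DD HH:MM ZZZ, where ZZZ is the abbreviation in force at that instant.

Query: 2022-08-03 16:46 UTC
Rule 2/2 (WQF, -08:30): 2022-08-03 16:46 UTC ≤ query < +∞
16·60 + 46 - 510 = 496 min
496 = 0·1440 + 496; 496 = 8·60 + 16 → 08:16, same day
→ 2022-08-03 08:16 WQF

2022-08-03 08:16 WQF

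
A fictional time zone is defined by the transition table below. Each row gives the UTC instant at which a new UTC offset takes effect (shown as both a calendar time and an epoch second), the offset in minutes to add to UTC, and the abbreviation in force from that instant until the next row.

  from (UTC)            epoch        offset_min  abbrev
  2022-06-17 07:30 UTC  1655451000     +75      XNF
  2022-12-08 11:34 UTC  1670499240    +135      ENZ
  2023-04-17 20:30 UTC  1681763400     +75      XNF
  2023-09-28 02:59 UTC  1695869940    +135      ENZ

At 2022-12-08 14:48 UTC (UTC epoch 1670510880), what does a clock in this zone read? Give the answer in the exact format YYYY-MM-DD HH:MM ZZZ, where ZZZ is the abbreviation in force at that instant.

2022-12-08 17:03 ENZ

Query: 2022-12-08 14:48 UTC
Rule 2/4 (ENZ, +02:15): 2022-12-08 11:34 UTC ≤ query < 2023-04-17 20:30 UTC
14·60 + 48 + 135 = 1023 min
1023 = 0·1440 + 1023; 1023 = 17·60 + 3 → 17:03, same day
→ 2022-12-08 17:03 ENZ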